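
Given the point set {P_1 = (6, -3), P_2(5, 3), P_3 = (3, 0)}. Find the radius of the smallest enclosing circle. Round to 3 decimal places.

Side lengths²: P_1P_2² = 37, P_1P_3² = 18, P_2P_3² = 13.
Since P_1P_2² = 37 ≥ 18 + 13 = 31, the angle opposite P_1P_2 is not acute, so the smallest enclosing circle has P_1P_2 as diameter.
Centre = midpoint of P_1P_2 = (5.5, 0), r² = 37/4 = 9.25.
r = √(9.25) ≈ 3.041.

3.041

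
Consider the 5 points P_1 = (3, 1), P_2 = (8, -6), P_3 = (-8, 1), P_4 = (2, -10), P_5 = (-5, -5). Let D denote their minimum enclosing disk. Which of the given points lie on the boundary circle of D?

The farthest pair is P_2–P_3 with squared distance 305. The circle on this segment as diameter has centre (0, -2.5) and r² = 305/4 = 76.25.
Check P_1: distance² to centre = 21.25 ≤ 76.25, so it lies inside.
All remaining points lie in this disk, and no smaller disk contains both endpoints, so this is the minimum enclosing circle.
The points at distance exactly r from the centre are P_2, P_3 — 2 points.

P_2, P_3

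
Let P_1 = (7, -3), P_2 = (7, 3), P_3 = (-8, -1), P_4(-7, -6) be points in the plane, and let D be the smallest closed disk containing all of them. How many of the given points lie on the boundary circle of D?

2

The minimum enclosing circle of a finite set is fixed by two of the points (as a diameter) or three (as a circumcircle).
The farthest pair is P_2–P_4 with squared distance 277. The circle on this segment as diameter has centre (0, -1.5) and r² = 277/4 = 69.25.
Check P_1: distance² to centre = 51.25 ≤ 69.25, so it lies inside.
All remaining points lie in this disk, and no smaller disk contains both endpoints, so this is the minimum enclosing circle.
The points at distance exactly r from the centre are P_2, P_4 — 2 points.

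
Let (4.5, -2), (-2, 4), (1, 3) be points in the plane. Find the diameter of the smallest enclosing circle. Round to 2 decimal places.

Call the three points A, B, C in the order given.
Side lengths²: AB² = 78.25, AC² = 37.25, BC² = 10.
Since AB² = 78.25 ≥ 37.25 + 10 = 47.25, the angle opposite AB is not acute, so the smallest enclosing circle has AB as diameter.
Centre = midpoint of AB = (1.25, 1), r² = 78.25/4 = 19.5625.
Diameter = 2r = 2√(19.5625) ≈ 8.85.

8.85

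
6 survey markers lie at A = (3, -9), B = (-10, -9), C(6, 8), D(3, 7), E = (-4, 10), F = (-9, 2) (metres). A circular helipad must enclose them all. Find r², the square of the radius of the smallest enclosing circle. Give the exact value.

136.25

A smallest enclosing disk is always determined by at most three of the input points on its boundary.
The farthest pair is B–C with squared distance 545. The circle on this segment as diameter has centre (-2, -0.5) and r² = 545/4 = 136.25.
Check A: distance² to centre = 97.25 ≤ 136.25, so it lies inside.
All remaining points lie in this disk, and no smaller disk contains both endpoints, so this is the minimum enclosing circle.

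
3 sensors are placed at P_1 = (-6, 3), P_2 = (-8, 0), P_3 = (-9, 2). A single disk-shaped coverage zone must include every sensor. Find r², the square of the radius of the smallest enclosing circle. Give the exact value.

325/98

Side lengths²: P_1P_2² = 13, P_1P_3² = 10, P_2P_3² = 5.
Since P_1P_2² = 13 < 10 + 5 = 15, the triangle is acute, so the smallest enclosing circle is the circumcircle.
Circumcentre = (-101/14, 23/14), r² = 325/98.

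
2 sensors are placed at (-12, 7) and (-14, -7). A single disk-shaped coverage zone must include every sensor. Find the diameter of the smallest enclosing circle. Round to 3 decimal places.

14.142

The smallest circle enclosing two points has them as diameter endpoints.
Centre = midpoint = (-13, 0); r² = |(-12, 7)−(-14, -7)|²/4 = 200/4 = 50.
Diameter = 2r = 2√50 ≈ 14.142.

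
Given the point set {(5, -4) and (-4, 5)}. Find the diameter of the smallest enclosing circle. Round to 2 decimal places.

12.73

The smallest circle enclosing two points has them as diameter endpoints.
Centre = midpoint = (0.5, 0.5); r² = |(5, -4)−(-4, 5)|²/4 = 162/4 = 40.5.
Diameter = 2r = 2√(40.5) ≈ 12.73.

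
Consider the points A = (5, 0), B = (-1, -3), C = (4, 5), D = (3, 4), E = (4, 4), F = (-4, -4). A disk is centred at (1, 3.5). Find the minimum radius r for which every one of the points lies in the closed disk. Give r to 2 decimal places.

9.01

The required radius is the distance from (1, 3.5) to the farthest point.
Squared distances: 28.25, 46.25, 11.25, 4.25, 9.25, 81.25.
Maximum is 81.25, attained at F.
r = √(81.25) ≈ 9.01.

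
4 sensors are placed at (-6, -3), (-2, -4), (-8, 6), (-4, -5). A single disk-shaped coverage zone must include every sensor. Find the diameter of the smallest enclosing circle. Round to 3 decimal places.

By Welzl's lemma the MEC is supported by two points (diametrically opposite) or three points (on a circumcircle).
The minimum enclosing circle is determined by three boundary points: (-2, -4), (-8, 6), (-4, -5).
Their circumcentre is (-145/26, 17/26) with r² = 11645/338.
The farthest remaining point (-6, -3) is at distance² 4573/338 ≤ 11645/338.
Diameter = 2r = 2√(11645/338) ≈ 11.739.

11.739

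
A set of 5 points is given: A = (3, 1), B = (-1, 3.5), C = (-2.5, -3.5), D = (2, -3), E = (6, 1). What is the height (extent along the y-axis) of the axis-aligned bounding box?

max y = 3.5, min y = -3.5, so height = 7.

7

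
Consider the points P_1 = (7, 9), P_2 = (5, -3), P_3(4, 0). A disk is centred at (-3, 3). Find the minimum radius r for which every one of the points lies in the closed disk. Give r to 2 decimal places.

The required radius is the distance from (-3, 3) to the farthest point.
Squared distances: 136, 100, 58.
Maximum is 136, attained at P_1.
r = √136 ≈ 11.66.

11.66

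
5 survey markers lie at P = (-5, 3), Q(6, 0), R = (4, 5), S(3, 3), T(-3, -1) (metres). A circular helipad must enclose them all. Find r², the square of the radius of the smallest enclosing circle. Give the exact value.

By Welzl's lemma the MEC is supported by two points (diametrically opposite) or three points (on a circumcircle).
The farthest pair is P–Q with squared distance 130. The circle on this segment as diameter has centre (0.5, 1.5) and r² = 130/4 = 32.5.
Check R: distance² to centre = 24.5 ≤ 32.5, so it lies inside.
All remaining points lie in this disk, and no smaller disk contains both endpoints, so this is the minimum enclosing circle.

32.5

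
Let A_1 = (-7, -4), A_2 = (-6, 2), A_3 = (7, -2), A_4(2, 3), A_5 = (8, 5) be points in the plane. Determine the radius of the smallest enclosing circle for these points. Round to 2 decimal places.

The minimum enclosing circle of a finite set is fixed by two of the points (as a diameter) or three (as a circumcircle).
The farthest pair is A_1–A_5 with squared distance 306. The circle on this segment as diameter has centre (0.5, 0.5) and r² = 306/4 = 76.5.
Check A_2: distance² to centre = 44.5 ≤ 76.5, so it lies inside.
All remaining points lie in this disk, and no smaller disk contains both endpoints, so this is the minimum enclosing circle.
r = √(76.5) ≈ 8.75.

8.75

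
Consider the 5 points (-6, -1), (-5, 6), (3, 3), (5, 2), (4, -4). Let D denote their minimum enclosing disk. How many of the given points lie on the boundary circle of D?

2

A smallest enclosing disk is always determined by at most three of the input points on its boundary.
The farthest pair is (-5, 6)–(4, -4) with squared distance 181. The circle on this segment as diameter has centre (-0.5, 1) and r² = 181/4 = 45.25.
Check (-6, -1): distance² to centre = 34.25 ≤ 45.25, so it lies inside.
All remaining points lie in this disk, and no smaller disk contains both endpoints, so this is the minimum enclosing circle.
The points at distance exactly r from the centre are (-5, 6), (4, -4) — 2 points.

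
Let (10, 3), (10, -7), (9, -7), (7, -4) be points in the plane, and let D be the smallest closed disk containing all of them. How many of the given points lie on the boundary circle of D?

3

By Welzl's lemma the MEC is supported by two points (diametrically opposite) or three points (on a circumcircle).
The farthest pair is (10, 3)–(9, -7) with squared distance 101. The circle on this segment as diameter has centre (9.5, -2) and r² = 101/4 = 25.25.
Check (10, -7): distance² to centre = 25.25 ≤ 25.25, so it lies inside.
All remaining points lie in this disk, and no smaller disk contains both endpoints, so this is the minimum enclosing circle.
The points at distance exactly r from the centre are (10, 3), (10, -7), (9, -7) — 3 points.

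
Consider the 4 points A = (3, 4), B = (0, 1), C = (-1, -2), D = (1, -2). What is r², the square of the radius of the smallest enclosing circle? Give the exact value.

The minimum enclosing circle of a finite set is fixed by two of the points (as a diameter) or three (as a circumcircle).
The farthest pair is A–C with squared distance 52. The circle on this segment as diameter has centre (1, 1) and r² = 52/4 = 13.
Check B: distance² to centre = 1 ≤ 13, so it lies inside.
All remaining points lie in this disk, and no smaller disk contains both endpoints, so this is the minimum enclosing circle.

13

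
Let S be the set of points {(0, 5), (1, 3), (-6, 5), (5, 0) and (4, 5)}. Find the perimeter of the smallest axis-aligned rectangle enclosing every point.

Width = max x − min x = 5 − (-6) = 11.
Height = max y − min y = 5 − 0 = 5.
Perimeter = 2(11 + 5) = 32.

32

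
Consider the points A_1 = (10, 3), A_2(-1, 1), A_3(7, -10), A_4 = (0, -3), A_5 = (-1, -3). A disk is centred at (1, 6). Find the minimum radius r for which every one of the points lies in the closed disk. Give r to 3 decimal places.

17.088

The required radius is the distance from (1, 6) to the farthest point.
Squared distances: 90, 29, 292, 82, 85.
Maximum is 292, attained at A_3.
r = √292 ≈ 17.088.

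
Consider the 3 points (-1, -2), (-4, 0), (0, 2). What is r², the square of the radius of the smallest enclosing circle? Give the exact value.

Call the three points A, B, C in the order given.
Side lengths²: AB² = 13, AC² = 17, BC² = 20.
Since BC² = 20 < 17 + 13 = 30, the triangle is acute, so the smallest enclosing circle is the circumcircle.
Circumcentre = (-23/14, 2/7), r² = 1105/196.

1105/196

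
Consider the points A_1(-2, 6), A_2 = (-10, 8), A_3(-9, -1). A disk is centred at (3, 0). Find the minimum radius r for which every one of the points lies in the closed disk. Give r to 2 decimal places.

The required radius is the distance from (3, 0) to the farthest point.
Squared distances: 61, 233, 145.
Maximum is 233, attained at A_2.
r = √233 ≈ 15.26.

15.26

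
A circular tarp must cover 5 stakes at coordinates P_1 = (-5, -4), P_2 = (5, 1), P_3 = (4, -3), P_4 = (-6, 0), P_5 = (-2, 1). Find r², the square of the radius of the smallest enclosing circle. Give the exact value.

By Welzl's lemma the MEC is supported by two points (diametrically opposite) or three points (on a circumcircle).
The minimum enclosing circle is determined by three boundary points: P_1, P_2, P_4.
Their circumcentre is (-7/18, -13/18) with r² = 5185/162.
The farthest remaining point P_3 is at distance² 3961/162 ≤ 5185/162.

5185/162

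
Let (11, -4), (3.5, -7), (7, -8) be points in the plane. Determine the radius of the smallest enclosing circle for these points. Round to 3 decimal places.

Call the three points A, B, C in the order given.
Side lengths²: AB² = 65.25, AC² = 32, BC² = 13.25.
Since AB² = 65.25 ≥ 32 + 13.25 = 45.25, the angle opposite AB is not acute, so the smallest enclosing circle has AB as diameter.
Centre = midpoint of AB = (7.25, -5.5), r² = 65.25/4 = 16.3125.
r = √(16.3125) ≈ 4.039.

4.039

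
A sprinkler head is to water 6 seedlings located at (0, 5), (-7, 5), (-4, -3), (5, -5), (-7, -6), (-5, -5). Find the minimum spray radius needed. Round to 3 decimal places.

By Welzl's lemma the MEC is supported by two points (diametrically opposite) or three points (on a circumcircle).
The minimum enclosing circle is determined by three boundary points: (-7, 5), (5, -5), (-7, -6).
Their circumcentre is (-17/12, -0.5) with r² = 8845/144.
The farthest remaining point (-5, -5) is at distance² 4765/144 ≤ 8845/144.
r = √(8845/144) ≈ 7.837.

7.837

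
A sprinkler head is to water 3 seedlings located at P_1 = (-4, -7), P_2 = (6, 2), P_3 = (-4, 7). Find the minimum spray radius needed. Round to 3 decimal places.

7.521

Side lengths²: P_1P_2² = 181, P_1P_3² = 196, P_2P_3² = 125.
Since P_1P_3² = 196 < 181 + 125 = 306, the triangle is acute, so the smallest enclosing circle is the circumcircle.
Circumcentre = (-1.25, 0), r² = 56.5625.
r = √(56.5625) ≈ 7.521.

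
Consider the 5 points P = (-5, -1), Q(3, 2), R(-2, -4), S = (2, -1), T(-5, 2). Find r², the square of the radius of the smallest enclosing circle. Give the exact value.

The minimum enclosing circle of a finite set is fixed by two of the points (as a diameter) or three (as a circumcircle).
The minimum enclosing circle is determined by three boundary points: Q, R, T.
Their circumcentre is (-1, 0.25) with r² = 19.0625.
The farthest remaining point P is at distance² 17.5625 ≤ 19.0625.

19.0625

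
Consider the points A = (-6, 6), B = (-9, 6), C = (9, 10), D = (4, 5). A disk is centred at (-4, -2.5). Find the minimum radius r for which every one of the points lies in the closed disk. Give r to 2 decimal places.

18.03

The required radius is the distance from (-4, -2.5) to the farthest point.
Squared distances: 76.25, 97.25, 325.25, 120.25.
Maximum is 325.25, attained at C.
r = √(325.25) ≈ 18.03.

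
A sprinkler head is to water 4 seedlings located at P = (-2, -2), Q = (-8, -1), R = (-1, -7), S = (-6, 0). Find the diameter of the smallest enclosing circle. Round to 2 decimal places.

9.22

The farthest pair is Q–R with squared distance 85. The circle on this segment as diameter has centre (-4.5, -4) and r² = 85/4 = 21.25.
Check P: distance² to centre = 10.25 ≤ 21.25, so it lies inside.
All remaining points lie in this disk, and no smaller disk contains both endpoints, so this is the minimum enclosing circle.
Diameter = 2r = 2√(21.25) ≈ 9.22.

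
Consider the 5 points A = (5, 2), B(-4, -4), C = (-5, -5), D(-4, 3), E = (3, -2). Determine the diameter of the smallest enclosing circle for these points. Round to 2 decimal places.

12.21

The farthest pair is A–C with squared distance 149. The circle on this segment as diameter has centre (0, -1.5) and r² = 149/4 = 37.25.
Check B: distance² to centre = 22.25 ≤ 37.25, so it lies inside.
All remaining points lie in this disk, and no smaller disk contains both endpoints, so this is the minimum enclosing circle.
Diameter = 2r = 2√(37.25) ≈ 12.21.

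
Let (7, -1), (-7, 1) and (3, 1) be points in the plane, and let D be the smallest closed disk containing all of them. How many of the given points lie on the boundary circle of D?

2

Call the three points A, B, C in the order given.
Side lengths²: AB² = 200, AC² = 20, BC² = 100.
Since AB² = 200 ≥ 100 + 20 = 120, the angle opposite AB is not acute, so the smallest enclosing circle has AB as diameter.
Centre = midpoint of AB = (0, 0), r² = 200/4 = 50.
The points at distance exactly r from the centre are (7, -1), (-7, 1) — 2 points.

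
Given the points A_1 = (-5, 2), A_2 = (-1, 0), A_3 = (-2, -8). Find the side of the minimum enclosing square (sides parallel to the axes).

The bounding box has width 4 and height 10.
An axis-aligned square enclosing the set must have side ≥ max(width, height).
So the minimum side is max(4, 10) = 10.

10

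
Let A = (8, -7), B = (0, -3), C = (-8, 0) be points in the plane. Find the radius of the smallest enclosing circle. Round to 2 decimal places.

8.73

Side lengths²: AB² = 80, AC² = 305, BC² = 73.
Since AC² = 305 ≥ 80 + 73 = 153, the angle opposite AC is not acute, so the smallest enclosing circle has AC as diameter.
Centre = midpoint of AC = (0, -3.5), r² = 305/4 = 76.25.
r = √(76.25) ≈ 8.73.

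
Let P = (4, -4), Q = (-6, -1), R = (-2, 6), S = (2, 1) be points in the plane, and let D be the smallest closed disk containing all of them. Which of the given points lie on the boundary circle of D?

P, Q, R

By Welzl's lemma the MEC is supported by two points (diametrically opposite) or three points (on a circumcircle).
The minimum enclosing circle is determined by three boundary points: P, Q, R.
Their circumcentre is (-13/82, 25/82) with r² = 120445/3362.
The farthest remaining point S is at distance² 17289/3362 ≤ 120445/3362.
The points at distance exactly r from the centre are P, Q, R — 3 points.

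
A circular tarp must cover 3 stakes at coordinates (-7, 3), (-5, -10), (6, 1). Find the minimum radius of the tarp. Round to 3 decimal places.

8.155

Call the three points A, B, C in the order given.
Side lengths²: AB² = 173, AC² = 173, BC² = 242.
Since BC² = 242 < 173 + 173 = 346, the triangle is acute, so the smallest enclosing circle is the circumcircle.
Circumcentre = (-37/30, -83/30), r² = 29929/450.
r = √(29929/450) ≈ 8.155.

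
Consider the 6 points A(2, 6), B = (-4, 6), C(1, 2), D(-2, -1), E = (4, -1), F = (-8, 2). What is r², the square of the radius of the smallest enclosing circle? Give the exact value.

26129/676

By Welzl's lemma the MEC is supported by two points (diametrically opposite) or three points (on a circumcircle).
The minimum enclosing circle is determined by three boundary points: A, E, F.
Their circumcentre is (-24/13, 29/26) with r² = 26129/676.
The farthest remaining point B is at distance² 19265/676 ≤ 26129/676.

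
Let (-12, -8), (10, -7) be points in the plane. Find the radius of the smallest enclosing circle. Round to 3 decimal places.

11.011

The smallest circle enclosing two points has them as diameter endpoints.
Centre = midpoint = (-1, -7.5); r² = |(-12, -8)−(10, -7)|²/4 = 485/4 = 121.25.
r = √(121.25) ≈ 11.011.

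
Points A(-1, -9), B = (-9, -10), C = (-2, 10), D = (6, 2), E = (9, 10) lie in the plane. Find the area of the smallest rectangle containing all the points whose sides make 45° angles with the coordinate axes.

380

In coordinates u = x + y, v = x − y the rectangle is axis-aligned; the map (x,y)→(u,v) scales areas by 2.
u-values: -10, -19, 8, 8, 19; range = 19 − (-19) = 38.
v-values: 8, 1, -12, 4, -1; range = 8 − (-12) = 20.
Area = (38 × 20) / 2 = 380.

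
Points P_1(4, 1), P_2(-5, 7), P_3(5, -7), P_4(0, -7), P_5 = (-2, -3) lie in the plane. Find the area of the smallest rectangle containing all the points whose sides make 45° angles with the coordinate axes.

144

In coordinates u = x + y, v = x − y the rectangle is axis-aligned; the map (x,y)→(u,v) scales areas by 2.
u-values: 5, 2, -2, -7, -5; range = 5 − (-7) = 12.
v-values: 3, -12, 12, 7, 1; range = 12 − (-12) = 24.
Area = (12 × 24) / 2 = 144.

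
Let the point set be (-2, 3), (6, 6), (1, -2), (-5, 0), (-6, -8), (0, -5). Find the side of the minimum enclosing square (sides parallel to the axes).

14

The bounding box has width 12 and height 14.
An axis-aligned square enclosing the set must have side ≥ max(width, height).
So the minimum side is max(12, 14) = 14.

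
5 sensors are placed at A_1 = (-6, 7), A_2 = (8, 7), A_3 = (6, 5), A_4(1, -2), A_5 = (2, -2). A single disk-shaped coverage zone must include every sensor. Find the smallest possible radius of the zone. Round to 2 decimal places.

By Welzl's lemma the MEC is supported by two points (diametrically opposite) or three points (on a circumcircle).
The minimum enclosing circle is determined by three boundary points: A_1, A_2, A_5.
Their circumcentre is (1, 31/6) with r² = 1885/36.
The farthest remaining point A_4 is at distance² 1849/36 ≤ 1885/36.
r = √(1885/36) ≈ 7.24.

7.24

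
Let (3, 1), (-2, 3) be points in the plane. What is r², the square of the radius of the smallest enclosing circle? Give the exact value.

7.25

The smallest circle enclosing two points has them as diameter endpoints.
Centre = midpoint = (0.5, 2); r² = |(3, 1)−(-2, 3)|²/4 = 29/4 = 7.25.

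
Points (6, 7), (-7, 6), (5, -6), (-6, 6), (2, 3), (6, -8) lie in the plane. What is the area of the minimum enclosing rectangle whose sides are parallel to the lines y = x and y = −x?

In coordinates u = x + y, v = x − y the rectangle is axis-aligned; the map (x,y)→(u,v) scales areas by 2.
u-values: 13, -1, -1, 0, 5, -2; range = 13 − (-2) = 15.
v-values: -1, -13, 11, -12, -1, 14; range = 14 − (-13) = 27.
Area = (15 × 27) / 2 = 202.5.

202.5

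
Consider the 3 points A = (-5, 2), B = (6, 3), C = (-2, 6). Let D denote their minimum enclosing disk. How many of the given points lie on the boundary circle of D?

2

Side lengths²: AB² = 122, AC² = 25, BC² = 73.
Since AB² = 122 ≥ 73 + 25 = 98, the angle opposite AB is not acute, so the smallest enclosing circle has AB as diameter.
Centre = midpoint of AB = (0.5, 2.5), r² = 122/4 = 30.5.
The points at distance exactly r from the centre are A, B — 2 points.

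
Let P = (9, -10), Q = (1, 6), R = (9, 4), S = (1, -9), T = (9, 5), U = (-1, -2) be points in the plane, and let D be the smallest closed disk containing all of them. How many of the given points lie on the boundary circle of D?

2

The farthest pair is P–Q with squared distance 320. The circle on this segment as diameter has centre (5, -2) and r² = 320/4 = 80.
Check R: distance² to centre = 52 ≤ 80, so it lies inside.
All remaining points lie in this disk, and no smaller disk contains both endpoints, so this is the minimum enclosing circle.
The points at distance exactly r from the centre are P, Q — 2 points.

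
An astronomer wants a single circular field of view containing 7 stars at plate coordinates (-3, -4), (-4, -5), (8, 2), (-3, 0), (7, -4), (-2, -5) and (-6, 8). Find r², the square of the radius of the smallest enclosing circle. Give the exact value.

By Welzl's lemma the MEC is supported by two points (diametrically opposite) or three points (on a circumcircle).
The farthest pair is (7, -4)–(-6, 8) with squared distance 313. The circle on this segment as diameter has centre (0.5, 2) and r² = 313/4 = 78.25.
Check (-3, -4): distance² to centre = 48.25 ≤ 78.25, so it lies inside.
All remaining points lie in this disk, and no smaller disk contains both endpoints, so this is the minimum enclosing circle.

78.25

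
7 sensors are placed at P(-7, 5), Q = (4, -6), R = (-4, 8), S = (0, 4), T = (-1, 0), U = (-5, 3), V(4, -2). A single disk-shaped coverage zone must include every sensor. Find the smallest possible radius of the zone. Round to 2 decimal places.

8.06

The farthest pair is Q–R with squared distance 260. The circle on this segment as diameter has centre (0, 1) and r² = 260/4 = 65.
Check P: distance² to centre = 65 ≤ 65, so it lies inside.
All remaining points lie in this disk, and no smaller disk contains both endpoints, so this is the minimum enclosing circle.
r = √65 ≈ 8.06.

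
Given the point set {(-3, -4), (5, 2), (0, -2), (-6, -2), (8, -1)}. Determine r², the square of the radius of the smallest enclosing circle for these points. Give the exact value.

49.25

The farthest pair is (-6, -2)–(8, -1) with squared distance 197. The circle on this segment as diameter has centre (1, -1.5) and r² = 197/4 = 49.25.
Check (-3, -4): distance² to centre = 22.25 ≤ 49.25, so it lies inside.
All remaining points lie in this disk, and no smaller disk contains both endpoints, so this is the minimum enclosing circle.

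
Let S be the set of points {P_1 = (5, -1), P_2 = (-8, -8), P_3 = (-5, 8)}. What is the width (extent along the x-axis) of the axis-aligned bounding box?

max x = 5, min x = -8, so width = 13.

13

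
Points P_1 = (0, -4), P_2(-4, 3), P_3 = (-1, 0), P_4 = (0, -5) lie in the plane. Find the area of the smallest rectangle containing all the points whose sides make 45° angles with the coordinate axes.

24

In coordinates u = x + y, v = x − y the rectangle is axis-aligned; the map (x,y)→(u,v) scales areas by 2.
u-values: -4, -1, -1, -5; range = -1 − (-5) = 4.
v-values: 4, -7, -1, 5; range = 5 − (-7) = 12.
Area = (4 × 12) / 2 = 24.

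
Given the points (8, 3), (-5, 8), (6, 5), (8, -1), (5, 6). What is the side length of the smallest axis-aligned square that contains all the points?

The bounding box has width 13 and height 9.
An axis-aligned square enclosing the set must have side ≥ max(width, height).
So the minimum side is max(13, 9) = 13.

13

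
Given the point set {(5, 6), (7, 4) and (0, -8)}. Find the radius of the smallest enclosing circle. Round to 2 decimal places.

7.43

Call the three points A, B, C in the order given.
Side lengths²: AB² = 8, AC² = 221, BC² = 193.
Since AC² = 221 ≥ 193 + 8 = 201, the angle opposite AC is not acute, so the smallest enclosing circle has AC as diameter.
Centre = midpoint of AC = (2.5, -1), r² = 221/4 = 55.25.
r = √(55.25) ≈ 7.43.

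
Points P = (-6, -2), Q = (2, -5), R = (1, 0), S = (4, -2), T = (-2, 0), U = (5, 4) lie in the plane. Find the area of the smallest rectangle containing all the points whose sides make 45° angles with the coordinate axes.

In coordinates u = x + y, v = x − y the rectangle is axis-aligned; the map (x,y)→(u,v) scales areas by 2.
u-values: -8, -3, 1, 2, -2, 9; range = 9 − (-8) = 17.
v-values: -4, 7, 1, 6, -2, 1; range = 7 − (-4) = 11.
Area = (17 × 11) / 2 = 93.5.

93.5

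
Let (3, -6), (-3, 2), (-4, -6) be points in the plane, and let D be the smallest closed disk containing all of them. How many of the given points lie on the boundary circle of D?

3

Call the three points A, B, C in the order given.
Side lengths²: AB² = 100, AC² = 49, BC² = 65.
Since AB² = 100 < 65 + 49 = 114, the triangle is acute, so the smallest enclosing circle is the circumcircle.
Circumcentre = (-0.5, -2.375), r² = 25.390625.
The points at distance exactly r from the centre are (3, -6), (-3, 2), (-4, -6) — 3 points.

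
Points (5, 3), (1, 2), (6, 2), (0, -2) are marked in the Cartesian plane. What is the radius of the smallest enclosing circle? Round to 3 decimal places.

By Welzl's lemma the MEC is supported by two points (diametrically opposite) or three points (on a circumcircle).
The farthest pair is (6, 2)–(0, -2) with squared distance 52. The circle on this segment as diameter has centre (3, 0) and r² = 52/4 = 13.
Check (5, 3): distance² to centre = 13 ≤ 13, so it lies inside.
All remaining points lie in this disk, and no smaller disk contains both endpoints, so this is the minimum enclosing circle.
r = √13 ≈ 3.606.

3.606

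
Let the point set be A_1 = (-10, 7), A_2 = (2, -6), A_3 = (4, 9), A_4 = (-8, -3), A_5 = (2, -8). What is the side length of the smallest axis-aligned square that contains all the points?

The bounding box has width 14 and height 17.
An axis-aligned square enclosing the set must have side ≥ max(width, height).
So the minimum side is max(14, 17) = 17.

17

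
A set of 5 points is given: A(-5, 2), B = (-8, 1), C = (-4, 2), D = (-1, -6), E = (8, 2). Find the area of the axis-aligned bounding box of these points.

x ranges over [-8, 8], width 16.
y ranges over [-6, 2], height 8.
Area = 16 × 8 = 128.

128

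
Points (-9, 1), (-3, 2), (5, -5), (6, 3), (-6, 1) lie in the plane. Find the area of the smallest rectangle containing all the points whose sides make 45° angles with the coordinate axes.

In coordinates u = x + y, v = x − y the rectangle is axis-aligned; the map (x,y)→(u,v) scales areas by 2.
u-values: -8, -1, 0, 9, -5; range = 9 − (-8) = 17.
v-values: -10, -5, 10, 3, -7; range = 10 − (-10) = 20.
Area = (17 × 20) / 2 = 170.

170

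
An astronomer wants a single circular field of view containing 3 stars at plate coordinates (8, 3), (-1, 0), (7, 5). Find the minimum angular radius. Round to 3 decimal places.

4.765

Call the three points A, B, C in the order given.
Side lengths²: AB² = 90, AC² = 5, BC² = 89.
Since AB² = 90 < 89 + 5 = 94, the triangle is acute, so the smallest enclosing circle is the circumcircle.
Circumcentre = (47/14, 27/14), r² = 2225/98.
r = √(2225/98) ≈ 4.765.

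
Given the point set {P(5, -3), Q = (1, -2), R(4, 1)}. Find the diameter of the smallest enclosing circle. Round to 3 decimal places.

Side lengths²: PQ² = 17, PR² = 17, QR² = 18.
Since QR² = 18 < 17 + 17 = 34, the triangle is acute, so the smallest enclosing circle is the circumcircle.
Circumcentre = (3.3, -1.3), r² = 5.78.
Diameter = 2r = 2√(5.78) ≈ 4.808.

4.808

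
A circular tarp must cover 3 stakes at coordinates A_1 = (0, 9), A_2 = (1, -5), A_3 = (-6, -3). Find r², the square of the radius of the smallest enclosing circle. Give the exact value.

Side lengths²: A_1A_2² = 197, A_1A_3² = 180, A_2A_3² = 53.
Since A_1A_2² = 197 < 180 + 53 = 233, the triangle is acute, so the smallest enclosing circle is the circumcircle.
Circumcentre = (-0.8125, 1.90625), r² = 50.9814453125.

50.9814453125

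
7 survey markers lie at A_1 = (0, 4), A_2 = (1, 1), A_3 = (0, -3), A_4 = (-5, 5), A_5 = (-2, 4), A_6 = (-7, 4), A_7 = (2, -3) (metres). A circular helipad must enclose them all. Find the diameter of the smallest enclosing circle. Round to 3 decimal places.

11.402

By Welzl's lemma the MEC is supported by two points (diametrically opposite) or three points (on a circumcircle).
The farthest pair is A_6–A_7 with squared distance 130. The circle on this segment as diameter has centre (-2.5, 0.5) and r² = 130/4 = 32.5.
Check A_1: distance² to centre = 18.5 ≤ 32.5, so it lies inside.
All remaining points lie in this disk, and no smaller disk contains both endpoints, so this is the minimum enclosing circle.
Diameter = 2r = 2√(32.5) ≈ 11.402.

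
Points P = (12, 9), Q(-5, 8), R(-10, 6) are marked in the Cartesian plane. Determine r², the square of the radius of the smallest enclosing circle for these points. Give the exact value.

Side lengths²: PQ² = 290, PR² = 493, QR² = 29.
Since PR² = 493 ≥ 290 + 29 = 319, the angle opposite PR is not acute, so the smallest enclosing circle has PR as diameter.
Centre = midpoint of PR = (1, 7.5), r² = 493/4 = 123.25.

123.25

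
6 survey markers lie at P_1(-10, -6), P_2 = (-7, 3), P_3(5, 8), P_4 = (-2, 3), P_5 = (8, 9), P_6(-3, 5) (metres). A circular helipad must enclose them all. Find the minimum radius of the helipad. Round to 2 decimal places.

11.72

By Welzl's lemma the MEC is supported by two points (diametrically opposite) or three points (on a circumcircle).
The farthest pair is P_1–P_5 with squared distance 549. The circle on this segment as diameter has centre (-1, 1.5) and r² = 549/4 = 137.25.
Check P_2: distance² to centre = 38.25 ≤ 137.25, so it lies inside.
All remaining points lie in this disk, and no smaller disk contains both endpoints, so this is the minimum enclosing circle.
r = √(137.25) ≈ 11.72.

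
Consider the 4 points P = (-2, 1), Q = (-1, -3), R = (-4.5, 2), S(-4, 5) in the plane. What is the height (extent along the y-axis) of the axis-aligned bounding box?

8

max y = 5, min y = -3, so height = 8.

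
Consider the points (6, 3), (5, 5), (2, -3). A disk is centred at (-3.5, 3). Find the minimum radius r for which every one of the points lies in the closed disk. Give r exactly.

The required radius is the distance from (-3.5, 3) to the farthest point.
Squared distances: 90.25, 76.25, 66.25.
Maximum is 90.25, attained at (6, 3).
r = √(90.25) = 9.5.

9.5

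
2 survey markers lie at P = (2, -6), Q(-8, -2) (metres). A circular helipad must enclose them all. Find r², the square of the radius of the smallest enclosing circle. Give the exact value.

The smallest circle enclosing two points has them as diameter endpoints.
Centre = midpoint = (-3, -4); r² = |PQ|²/4 = 116/4 = 29.

29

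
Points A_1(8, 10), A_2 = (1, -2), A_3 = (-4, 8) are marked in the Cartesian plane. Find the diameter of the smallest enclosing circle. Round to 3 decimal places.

Side lengths²: A_1A_2² = 193, A_1A_3² = 148, A_2A_3² = 125.
Since A_1A_2² = 193 < 148 + 125 = 273, the triangle is acute, so the smallest enclosing circle is the circumcircle.
Circumcentre = (69/26, 66/13), r² = 35705/676.
Diameter = 2r = 2√(35705/676) ≈ 14.535.

14.535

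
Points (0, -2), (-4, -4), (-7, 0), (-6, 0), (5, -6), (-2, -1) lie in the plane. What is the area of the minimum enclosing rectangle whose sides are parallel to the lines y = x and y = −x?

63

In coordinates u = x + y, v = x − y the rectangle is axis-aligned; the map (x,y)→(u,v) scales areas by 2.
u-values: -2, -8, -7, -6, -1, -3; range = -1 − (-8) = 7.
v-values: 2, 0, -7, -6, 11, -1; range = 11 − (-7) = 18.
Area = (7 × 18) / 2 = 63.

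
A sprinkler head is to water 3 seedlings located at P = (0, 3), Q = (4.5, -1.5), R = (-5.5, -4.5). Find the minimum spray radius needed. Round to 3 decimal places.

Side lengths²: PQ² = 40.5, PR² = 86.5, QR² = 109.
Since QR² = 109 < 86.5 + 40.5 = 127, the triangle is acute, so the smallest enclosing circle is the circumcircle.
Circumcentre = (-19/26, -29/13), r² = 18857/676.
r = √(18857/676) ≈ 5.282.

5.282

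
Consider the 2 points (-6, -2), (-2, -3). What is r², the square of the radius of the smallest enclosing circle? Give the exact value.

The smallest circle enclosing two points has them as diameter endpoints.
Centre = midpoint = (-4, -2.5); r² = |(-6, -2)−(-2, -3)|²/4 = 17/4 = 4.25.

4.25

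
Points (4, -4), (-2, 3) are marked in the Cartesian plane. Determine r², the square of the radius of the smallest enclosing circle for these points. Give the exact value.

21.25

The smallest circle enclosing two points has them as diameter endpoints.
Centre = midpoint = (1, -0.5); r² = |(4, -4)−(-2, 3)|²/4 = 85/4 = 21.25.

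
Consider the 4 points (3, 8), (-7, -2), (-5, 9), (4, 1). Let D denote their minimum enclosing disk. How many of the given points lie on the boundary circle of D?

2

A smallest enclosing disk is always determined by at most three of the input points on its boundary.
The farthest pair is (3, 8)–(-7, -2) with squared distance 200. The circle on this segment as diameter has centre (-2, 3) and r² = 200/4 = 50.
Check (-5, 9): distance² to centre = 45 ≤ 50, so it lies inside.
All remaining points lie in this disk, and no smaller disk contains both endpoints, so this is the minimum enclosing circle.
The points at distance exactly r from the centre are (3, 8), (-7, -2) — 2 points.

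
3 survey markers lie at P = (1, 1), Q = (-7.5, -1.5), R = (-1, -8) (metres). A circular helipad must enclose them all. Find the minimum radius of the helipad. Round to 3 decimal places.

5.251

Side lengths²: PQ² = 78.5, PR² = 85, QR² = 84.5.
Since PR² = 85 < 84.5 + 78.5 = 163, the triangle is acute, so the smallest enclosing circle is the circumcircle.
Circumcentre = (-27/11, -65/22), r² = 13345/484.
r = √(13345/484) ≈ 5.251.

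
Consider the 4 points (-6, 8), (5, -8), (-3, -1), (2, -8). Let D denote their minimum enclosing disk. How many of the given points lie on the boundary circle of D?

The farthest pair is (-6, 8)–(5, -8) with squared distance 377. The circle on this segment as diameter has centre (-0.5, 0) and r² = 377/4 = 94.25.
Check (-3, -1): distance² to centre = 7.25 ≤ 94.25, so it lies inside.
All remaining points lie in this disk, and no smaller disk contains both endpoints, so this is the minimum enclosing circle.
The points at distance exactly r from the centre are (-6, 8), (5, -8) — 2 points.

2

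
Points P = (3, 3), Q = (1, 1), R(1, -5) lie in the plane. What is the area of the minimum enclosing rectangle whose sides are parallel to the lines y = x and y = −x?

30

In coordinates u = x + y, v = x − y the rectangle is axis-aligned; the map (x,y)→(u,v) scales areas by 2.
u-values: 6, 2, -4; range = 6 − (-4) = 10.
v-values: 0, 0, 6; range = 6 − 0 = 6.
Area = (10 × 6) / 2 = 30.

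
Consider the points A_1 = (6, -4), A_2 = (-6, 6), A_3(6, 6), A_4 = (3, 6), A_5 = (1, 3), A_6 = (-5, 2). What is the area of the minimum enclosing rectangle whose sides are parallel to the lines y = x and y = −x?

In coordinates u = x + y, v = x − y the rectangle is axis-aligned; the map (x,y)→(u,v) scales areas by 2.
u-values: 2, 0, 12, 9, 4, -3; range = 12 − (-3) = 15.
v-values: 10, -12, 0, -3, -2, -7; range = 10 − (-12) = 22.
Area = (15 × 22) / 2 = 165.

165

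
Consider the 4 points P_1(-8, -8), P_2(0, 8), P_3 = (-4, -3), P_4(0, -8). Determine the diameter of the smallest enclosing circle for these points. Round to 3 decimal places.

The farthest pair is P_1–P_2 with squared distance 320. The circle on this segment as diameter has centre (-4, 0) and r² = 320/4 = 80.
Check P_3: distance² to centre = 9 ≤ 80, so it lies inside.
All remaining points lie in this disk, and no smaller disk contains both endpoints, so this is the minimum enclosing circle.
Diameter = 2r = 2√80 ≈ 17.889.

17.889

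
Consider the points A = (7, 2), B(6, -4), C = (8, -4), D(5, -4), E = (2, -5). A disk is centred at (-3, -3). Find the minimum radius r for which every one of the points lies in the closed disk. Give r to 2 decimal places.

11.18

The required radius is the distance from (-3, -3) to the farthest point.
Squared distances: 125, 82, 122, 65, 29.
Maximum is 125, attained at A.
r = √125 ≈ 11.18.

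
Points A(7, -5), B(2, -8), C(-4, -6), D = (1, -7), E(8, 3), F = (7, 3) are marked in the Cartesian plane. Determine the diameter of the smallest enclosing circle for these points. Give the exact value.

The minimum enclosing circle of a finite set is fixed by two of the points (as a diameter) or three (as a circumcircle).
The farthest pair is C–E with squared distance 225. The circle on this segment as diameter has centre (2, -1.5) and r² = 225/4 = 56.25.
Check A: distance² to centre = 37.25 ≤ 56.25, so it lies inside.
All remaining points lie in this disk, and no smaller disk contains both endpoints, so this is the minimum enclosing circle.
Diameter = 2r = 2√(56.25) = 15.

15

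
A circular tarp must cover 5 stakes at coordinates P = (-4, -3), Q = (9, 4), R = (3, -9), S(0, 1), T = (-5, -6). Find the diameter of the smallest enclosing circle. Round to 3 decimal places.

17.205

By Welzl's lemma the MEC is supported by two points (diametrically opposite) or three points (on a circumcircle).
The farthest pair is Q–T with squared distance 296. The circle on this segment as diameter has centre (2, -1) and r² = 296/4 = 74.
Check P: distance² to centre = 40 ≤ 74, so it lies inside.
All remaining points lie in this disk, and no smaller disk contains both endpoints, so this is the minimum enclosing circle.
Diameter = 2r = 2√74 ≈ 17.205.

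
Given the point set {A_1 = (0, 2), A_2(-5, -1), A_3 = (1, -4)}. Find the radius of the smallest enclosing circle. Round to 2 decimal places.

3.60

Side lengths²: A_1A_2² = 34, A_1A_3² = 37, A_2A_3² = 45.
Since A_2A_3² = 45 < 37 + 34 = 71, the triangle is acute, so the smallest enclosing circle is the circumcircle.
Circumcentre = (-31/22, -29/22), r² = 3145/242.
r = √(3145/242) ≈ 3.60.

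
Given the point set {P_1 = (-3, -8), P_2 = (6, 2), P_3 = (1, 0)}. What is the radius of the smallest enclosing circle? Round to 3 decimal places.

6.727

Side lengths²: P_1P_2² = 181, P_1P_3² = 80, P_2P_3² = 29.
Since P_1P_2² = 181 ≥ 80 + 29 = 109, the angle opposite P_1P_2 is not acute, so the smallest enclosing circle has P_1P_2 as diameter.
Centre = midpoint of P_1P_2 = (1.5, -3), r² = 181/4 = 45.25.
r = √(45.25) ≈ 6.727.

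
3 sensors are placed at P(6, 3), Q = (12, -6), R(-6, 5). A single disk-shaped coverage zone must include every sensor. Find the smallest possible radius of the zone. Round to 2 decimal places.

10.55

Side lengths²: PQ² = 117, PR² = 148, QR² = 445.
Since QR² = 445 ≥ 148 + 117 = 265, the angle opposite QR is not acute, so the smallest enclosing circle has QR as diameter.
Centre = midpoint of QR = (3, -0.5), r² = 445/4 = 111.25.
r = √(111.25) ≈ 10.55.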